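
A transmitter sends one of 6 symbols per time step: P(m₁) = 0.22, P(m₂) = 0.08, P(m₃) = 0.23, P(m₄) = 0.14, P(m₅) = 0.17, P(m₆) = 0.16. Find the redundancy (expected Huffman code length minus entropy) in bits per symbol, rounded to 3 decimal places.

Entropy H = −Σ p log₂ p ≈ 2.5145 bits.
Huffman merges: 2/25+7/50→11/50; 4/25+17/100→33/100; 11/50+11/50→11/25; 23/100+33/100→14/25; 11/25+14/25→1. L = 51/20 ≈ 2.5500.
L − H = 2.5500 − 2.5145 = 0.036 bits.

0.036 bits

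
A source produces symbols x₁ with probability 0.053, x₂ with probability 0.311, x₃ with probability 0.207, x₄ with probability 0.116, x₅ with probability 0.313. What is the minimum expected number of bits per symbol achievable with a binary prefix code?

2.169 bits/symbol

Repeatedly combine the two least-probable nodes; the expected code length is the sum of the merged weights.
merge 53/1000 + 29/250 → 169/1000
merge 169/1000 + 207/1000 → 47/125
merge 311/1000 + 313/1000 → 78/125
merge 47/125 + 78/125 → 1
L = 169/1000 + 47/125 + 78/125 + 1 = 2169/1000 = 2.169 bits/symbol.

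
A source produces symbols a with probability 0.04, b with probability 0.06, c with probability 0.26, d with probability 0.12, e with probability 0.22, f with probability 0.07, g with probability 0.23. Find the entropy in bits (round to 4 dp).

H = −Σ pᵢ log₂ pᵢ.
−0.04·log₂(0.04) = 0.1858
−0.06·log₂(0.06) = 0.2435
−0.26·log₂(0.26) = 0.5053
−0.12·log₂(0.12) = 0.3671
−0.22·log₂(0.22) = 0.4806
−0.07·log₂(0.07) = 0.2686
−0.23·log₂(0.23) = 0.4877
Sum ≈ 2.5384 → 2.5384 bits.

2.5384 bits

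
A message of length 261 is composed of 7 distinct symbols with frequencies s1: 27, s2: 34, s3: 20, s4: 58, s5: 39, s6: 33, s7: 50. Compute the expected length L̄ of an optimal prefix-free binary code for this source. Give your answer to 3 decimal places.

2.766 bits/symbol

Probabilities are the counts divided by 261.
Repeatedly combine the two least-probable nodes; the expected code length is the sum of the merged weights.
merge 20/261 + 3/29 → 47/261
merge 11/87 + 34/261 → 67/261
merge 13/87 + 47/261 → 86/261
merge 50/261 + 2/9 → 12/29
merge 67/261 + 86/261 → 17/29
merge 12/29 + 17/29 → 1
L = 47/261 + 67/261 + 86/261 + 12/29 + 17/29 + 1 = 722/261 ≈ 2.766 bits/symbol.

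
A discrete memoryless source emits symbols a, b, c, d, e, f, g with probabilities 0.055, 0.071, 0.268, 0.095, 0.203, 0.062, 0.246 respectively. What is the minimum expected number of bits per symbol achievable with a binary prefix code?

Repeatedly combine the two least-probable nodes; the expected code length is the sum of the merged weights.
merge 11/200 + 31/500 → 117/1000
merge 71/1000 + 19/200 → 83/500
merge 117/1000 + 83/500 → 283/1000
merge 203/1000 + 123/500 → 449/1000
merge 67/250 + 283/1000 → 551/1000
merge 449/1000 + 551/1000 → 1
L = 117/1000 + 83/500 + 283/1000 + 449/1000 + 551/1000 + 1 = 1283/500 = 2.566 bits/symbol.

2.566 bits/symbol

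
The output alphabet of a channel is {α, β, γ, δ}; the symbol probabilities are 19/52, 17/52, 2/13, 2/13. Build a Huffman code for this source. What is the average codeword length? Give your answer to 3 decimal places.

Repeatedly combine the two least-probable nodes; the expected code length is the sum of the merged weights.
merge 2/13 + 2/13 → 4/13
merge 4/13 + 17/52 → 33/52
merge 19/52 + 33/52 → 1
L = 4/13 + 33/52 + 1 = 101/52 ≈ 1.942 bits/symbol.

1.942 bits/symbol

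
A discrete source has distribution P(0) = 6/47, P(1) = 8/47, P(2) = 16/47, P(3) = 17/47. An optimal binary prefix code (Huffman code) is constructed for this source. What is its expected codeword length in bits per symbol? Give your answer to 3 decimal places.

1.936 bits/symbol

Repeatedly combine the two least-probable nodes; the expected code length is the sum of the merged weights.
merge 6/47 + 8/47 → 14/47
merge 14/47 + 16/47 → 30/47
merge 17/47 + 30/47 → 1
L = 14/47 + 30/47 + 1 = 91/47 ≈ 1.936 bits/symbol.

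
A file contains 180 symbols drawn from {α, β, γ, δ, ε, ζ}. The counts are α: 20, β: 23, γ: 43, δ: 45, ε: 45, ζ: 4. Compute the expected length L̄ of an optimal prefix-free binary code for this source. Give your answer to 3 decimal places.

Probabilities are the counts divided by 180.
Repeatedly combine the two least-probable nodes; the expected code length is the sum of the merged weights.
merge 1/45 + 1/9 → 2/15
merge 23/180 + 2/15 → 47/180
merge 43/180 + 1/4 → 22/45
merge 1/4 + 47/180 → 23/45
merge 22/45 + 23/45 → 1
L = 2/15 + 47/180 + 22/45 + 23/45 + 1 = 431/180 ≈ 2.394 bits/symbol.

2.394 bits/symbol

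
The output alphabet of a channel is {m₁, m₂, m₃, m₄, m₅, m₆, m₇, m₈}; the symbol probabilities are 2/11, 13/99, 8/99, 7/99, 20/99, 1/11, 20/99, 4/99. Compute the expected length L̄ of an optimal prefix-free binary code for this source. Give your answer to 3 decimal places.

2.879 bits/symbol

Repeatedly combine the two least-probable nodes; the expected code length is the sum of the merged weights.
merge 4/99 + 7/99 → 1/9
merge 8/99 + 1/11 → 17/99
merge 1/9 + 13/99 → 8/33
merge 17/99 + 2/11 → 35/99
merge 20/99 + 20/99 → 40/99
merge 8/33 + 35/99 → 59/99
merge 40/99 + 59/99 → 1
L = 1/9 + 17/99 + 8/33 + 35/99 + 40/99 + 59/99 + 1 = 95/33 ≈ 2.879 bits/symbol.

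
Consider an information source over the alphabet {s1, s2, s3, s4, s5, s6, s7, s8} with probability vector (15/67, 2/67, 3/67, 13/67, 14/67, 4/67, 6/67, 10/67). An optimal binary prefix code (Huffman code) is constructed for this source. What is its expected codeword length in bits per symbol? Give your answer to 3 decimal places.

Repeatedly combine the two least-probable nodes; the expected code length is the sum of the merged weights.
merge 2/67 + 3/67 → 5/67
merge 4/67 + 5/67 → 9/67
merge 6/67 + 9/67 → 15/67
merge 10/67 + 13/67 → 23/67
merge 14/67 + 15/67 → 29/67
merge 15/67 + 23/67 → 38/67
merge 29/67 + 38/67 → 1
L = 5/67 + 9/67 + 15/67 + 23/67 + 29/67 + 38/67 + 1 = 186/67 ≈ 2.776 bits/symbol.

2.776 bits/symbol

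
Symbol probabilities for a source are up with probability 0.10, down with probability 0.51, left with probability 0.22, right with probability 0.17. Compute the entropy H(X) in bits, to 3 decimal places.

H = −Σ pᵢ log₂ pᵢ.
−0.10·log₂(0.10) = 0.3322
−0.51·log₂(0.51) = 0.4954
−0.22·log₂(0.22) = 0.4806
−0.17·log₂(0.17) = 0.4346
Sum ≈ 1.7428 → 1.743 bits.

1.743 bits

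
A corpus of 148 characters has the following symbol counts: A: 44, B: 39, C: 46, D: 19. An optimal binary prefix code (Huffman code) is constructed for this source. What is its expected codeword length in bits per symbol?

Probabilities are the counts divided by 148.
Repeatedly combine the two least-probable nodes; the expected code length is the sum of the merged weights.
merge 19/148 + 39/148 → 29/74
merge 11/37 + 23/74 → 45/74
merge 29/74 + 45/74 → 1
L = 29/74 + 45/74 + 1 = 2 bits/symbol.

2 bits/symbol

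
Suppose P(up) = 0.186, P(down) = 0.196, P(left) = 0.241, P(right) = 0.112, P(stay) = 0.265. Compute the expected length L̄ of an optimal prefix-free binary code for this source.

2.298 bits/symbol

Repeatedly combine the two least-probable nodes; the expected code length is the sum of the merged weights.
merge 14/125 + 93/500 → 149/500
merge 49/250 + 241/1000 → 437/1000
merge 53/200 + 149/500 → 563/1000
merge 437/1000 + 563/1000 → 1
L = 149/500 + 437/1000 + 563/1000 + 1 = 1149/500 = 2.298 bits/symbol.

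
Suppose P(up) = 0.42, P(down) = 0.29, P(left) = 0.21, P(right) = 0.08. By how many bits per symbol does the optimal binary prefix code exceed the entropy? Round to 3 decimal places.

0.062 bits

Entropy H = −Σ p log₂ p ≈ 1.8079 bits.
Huffman merges: 2/25+21/100→29/100; 29/100+29/100→29/50; 21/50+29/50→1. L = 187/100 ≈ 1.8700.
L − H = 1.8700 − 1.8079 = 0.062 bits.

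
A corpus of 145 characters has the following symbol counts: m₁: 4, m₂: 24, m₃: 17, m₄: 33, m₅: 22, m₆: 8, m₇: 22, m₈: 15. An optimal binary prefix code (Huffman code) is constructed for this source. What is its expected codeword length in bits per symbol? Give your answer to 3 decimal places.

2.855 bits/symbol

Probabilities are the counts divided by 145.
Repeatedly combine the two least-probable nodes; the expected code length is the sum of the merged weights.
merge 4/145 + 8/145 → 12/145
merge 12/145 + 3/29 → 27/145
merge 17/145 + 22/145 → 39/145
merge 22/145 + 24/145 → 46/145
merge 27/145 + 33/145 → 12/29
merge 39/145 + 46/145 → 17/29
merge 12/29 + 17/29 → 1
L = 12/145 + 27/145 + 39/145 + 46/145 + 12/29 + 17/29 + 1 = 414/145 ≈ 2.855 bits/symbol.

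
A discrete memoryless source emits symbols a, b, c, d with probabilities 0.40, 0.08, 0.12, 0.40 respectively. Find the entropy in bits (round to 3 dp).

H = −Σ pᵢ log₂ pᵢ.
−0.40·log₂(0.40) = 0.5288
−0.08·log₂(0.08) = 0.2915
−0.12·log₂(0.12) = 0.3671
−0.40·log₂(0.40) = 0.5288
Sum ≈ 1.7161 → 1.716 bits.

1.716 bits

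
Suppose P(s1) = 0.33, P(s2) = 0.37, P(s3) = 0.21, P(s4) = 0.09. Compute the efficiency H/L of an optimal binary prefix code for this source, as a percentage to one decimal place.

95.5%

Entropy H = −Σ p log₂ p ≈ 1.8440 bits.
Huffman merges: 9/100+21/100→3/10; 3/10+33/100→63/100; 37/100+63/100→1. L = 193/100 ≈ 1.9300.
Efficiency = H/L = 1.8440/1.9300 = 95.5%.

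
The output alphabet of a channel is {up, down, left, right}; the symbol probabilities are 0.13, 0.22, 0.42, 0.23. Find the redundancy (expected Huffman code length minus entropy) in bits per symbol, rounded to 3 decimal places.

0.053 bits

Entropy H = −Σ p log₂ p ≈ 1.8765 bits.
Huffman merges: 13/100+11/50→7/20; 23/100+7/20→29/50; 21/50+29/50→1. L = 193/100 ≈ 1.9300.
L − H = 1.9300 − 1.8765 = 0.053 bits.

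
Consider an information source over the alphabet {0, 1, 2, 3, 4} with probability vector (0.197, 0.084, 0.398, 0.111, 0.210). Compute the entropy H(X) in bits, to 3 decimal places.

2.116 bits

H = −Σ pᵢ log₂ pᵢ.
−0.197·log₂(0.197) = 0.4617
−0.084·log₂(0.084) = 0.3002
−0.398·log₂(0.398) = 0.5290
−0.111·log₂(0.111) = 0.3520
−0.210·log₂(0.210) = 0.4728
Sum ≈ 2.1157 → 2.116 bits.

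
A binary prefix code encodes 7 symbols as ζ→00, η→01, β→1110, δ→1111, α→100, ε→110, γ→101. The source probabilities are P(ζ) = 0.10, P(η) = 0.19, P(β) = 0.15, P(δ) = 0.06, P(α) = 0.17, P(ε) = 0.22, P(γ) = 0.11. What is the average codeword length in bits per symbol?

2.92 bits/symbol

L̄ = Σ pᵢ·ℓᵢ = 0.10·2 + 0.19·2 + 0.15·4 + 0.06·4 + 0.17·3 + 0.22·3 + 0.11·3 = 2.92 bits/symbol.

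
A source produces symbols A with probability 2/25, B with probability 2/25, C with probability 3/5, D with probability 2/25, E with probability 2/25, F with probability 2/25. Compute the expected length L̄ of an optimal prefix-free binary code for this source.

1.96 bits/symbol

Repeatedly combine the two least-probable nodes; the expected code length is the sum of the merged weights.
merge 2/25 + 2/25 → 4/25
merge 2/25 + 2/25 → 4/25
merge 2/25 + 4/25 → 6/25
merge 4/25 + 6/25 → 2/5
merge 2/5 + 3/5 → 1
L = 4/25 + 4/25 + 6/25 + 2/5 + 1 = 49/25 = 1.96 bits/symbol.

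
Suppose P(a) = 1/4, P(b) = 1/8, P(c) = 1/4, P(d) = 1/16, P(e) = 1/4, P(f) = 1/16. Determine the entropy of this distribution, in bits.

2.375 bits

Each probability is a power of 1/2, so log₂(1/p) is an integer.
H = Σ p·log₂(1/p) = 1/4·2 + 1/8·3 + 1/4·2 + 1/16·4 + 1/4·2 + 1/16·4 = 2.375 bits.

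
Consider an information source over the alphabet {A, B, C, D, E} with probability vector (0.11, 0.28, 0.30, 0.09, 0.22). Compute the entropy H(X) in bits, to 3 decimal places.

H = −Σ pᵢ log₂ pᵢ.
−0.11·log₂(0.11) = 0.3503
−0.28·log₂(0.28) = 0.5142
−0.30·log₂(0.30) = 0.5211
−0.09·log₂(0.09) = 0.3127
−0.22·log₂(0.22) = 0.4806
Sum ≈ 2.1788 → 2.179 bits.

2.179 bits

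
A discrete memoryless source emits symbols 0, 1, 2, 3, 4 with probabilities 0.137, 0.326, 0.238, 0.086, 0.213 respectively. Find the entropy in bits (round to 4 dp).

H = −Σ pᵢ log₂ pᵢ.
−0.137·log₂(0.137) = 0.3929
−0.326·log₂(0.326) = 0.5272
−0.238·log₂(0.238) = 0.4929
−0.086·log₂(0.086) = 0.3044
−0.213·log₂(0.213) = 0.4752
Sum ≈ 2.1925 → 2.1925 bits.

2.1925 bits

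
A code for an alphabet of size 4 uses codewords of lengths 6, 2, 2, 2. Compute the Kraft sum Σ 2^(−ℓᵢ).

With common denominator 2^6 = 64: Σ 2^(−ℓᵢ) = 1/64 + 16/64 + 16/64 + 16/64 = 49/64 = 0.765625.

0.765625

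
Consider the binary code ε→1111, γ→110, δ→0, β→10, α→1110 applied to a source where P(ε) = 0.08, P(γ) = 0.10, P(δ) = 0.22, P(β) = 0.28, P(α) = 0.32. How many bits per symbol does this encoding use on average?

2.68 bits/symbol

L̄ = Σ pᵢ·ℓᵢ = 0.08·4 + 0.10·3 + 0.22·1 + 0.28·2 + 0.32·4 = 2.68 bits/symbol.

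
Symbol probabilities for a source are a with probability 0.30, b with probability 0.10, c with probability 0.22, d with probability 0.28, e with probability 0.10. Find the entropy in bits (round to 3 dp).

H = −Σ pᵢ log₂ pᵢ.
−0.30·log₂(0.30) = 0.5211
−0.10·log₂(0.10) = 0.3322
−0.22·log₂(0.22) = 0.4806
−0.28·log₂(0.28) = 0.5142
−0.10·log₂(0.10) = 0.3322
Sum ≈ 2.1803 → 2.180 bits.

2.180 bits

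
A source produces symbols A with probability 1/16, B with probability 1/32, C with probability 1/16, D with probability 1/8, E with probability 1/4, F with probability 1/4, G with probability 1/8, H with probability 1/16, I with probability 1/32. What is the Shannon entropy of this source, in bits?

2.8125 bits

Each probability is a power of 1/2, so log₂(1/p) is an integer.
H = Σ p·log₂(1/p) = 1/16·4 + 1/32·5 + 1/16·4 + 1/8·3 + 1/4·2 + 1/4·2 + 1/8·3 + 1/16·4 + 1/32·5 = 2.8125 bits.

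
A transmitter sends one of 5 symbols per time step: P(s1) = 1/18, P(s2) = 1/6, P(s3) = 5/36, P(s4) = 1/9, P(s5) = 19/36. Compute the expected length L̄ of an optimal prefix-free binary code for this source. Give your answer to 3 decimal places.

1.944 bits/symbol

Repeatedly combine the two least-probable nodes; the expected code length is the sum of the merged weights.
merge 1/18 + 1/9 → 1/6
merge 5/36 + 1/6 → 11/36
merge 1/6 + 11/36 → 17/36
merge 17/36 + 19/36 → 1
L = 1/6 + 11/36 + 17/36 + 1 = 35/18 ≈ 1.944 bits/symbol.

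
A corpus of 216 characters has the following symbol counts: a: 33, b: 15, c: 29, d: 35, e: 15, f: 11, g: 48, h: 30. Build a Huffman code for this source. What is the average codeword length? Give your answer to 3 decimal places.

Probabilities are the counts divided by 216.
Repeatedly combine the two least-probable nodes; the expected code length is the sum of the merged weights.
merge 11/216 + 5/72 → 13/108
merge 5/72 + 13/108 → 41/216
merge 29/216 + 5/36 → 59/216
merge 11/72 + 35/216 → 17/54
merge 41/216 + 2/9 → 89/216
merge 59/216 + 17/54 → 127/216
merge 89/216 + 127/216 → 1
L = 13/108 + 41/216 + 59/216 + 17/54 + 89/216 + 127/216 + 1 = 313/108 ≈ 2.898 bits/symbol.

2.898 bits/symbol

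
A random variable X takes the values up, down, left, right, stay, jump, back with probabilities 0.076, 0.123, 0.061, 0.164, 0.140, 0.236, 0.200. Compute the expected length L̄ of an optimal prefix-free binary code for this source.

Repeatedly combine the two least-probable nodes; the expected code length is the sum of the merged weights.
merge 61/1000 + 19/250 → 137/1000
merge 123/1000 + 137/1000 → 13/50
merge 7/50 + 41/250 → 38/125
merge 1/5 + 59/250 → 109/250
merge 13/50 + 38/125 → 141/250
merge 109/250 + 141/250 → 1
L = 137/1000 + 13/50 + 38/125 + 109/250 + 141/250 + 1 = 2701/1000 = 2.701 bits/symbol.

2.701 bits/symbol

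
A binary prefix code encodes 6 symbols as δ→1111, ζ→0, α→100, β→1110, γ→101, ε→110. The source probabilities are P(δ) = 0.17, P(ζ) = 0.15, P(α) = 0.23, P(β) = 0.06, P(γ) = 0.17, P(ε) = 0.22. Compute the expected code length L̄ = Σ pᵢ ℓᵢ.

L̄ = Σ pᵢ·ℓᵢ = 0.17·4 + 0.15·1 + 0.23·3 + 0.06·4 + 0.17·3 + 0.22·3 = 2.93 bits/symbol.

2.93 bits/symbol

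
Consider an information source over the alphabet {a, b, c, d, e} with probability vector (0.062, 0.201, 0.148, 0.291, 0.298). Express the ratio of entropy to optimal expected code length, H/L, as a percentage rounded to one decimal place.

97.8%

Entropy H = −Σ p log₂ p ≈ 2.1607 bits.
Huffman merges: 31/500+37/250→21/100; 201/1000+21/100→411/1000; 291/1000+149/500→589/1000; 411/1000+589/1000→1. L = 221/100 ≈ 2.2100.
Efficiency = H/L = 2.1607/2.2100 = 97.8%.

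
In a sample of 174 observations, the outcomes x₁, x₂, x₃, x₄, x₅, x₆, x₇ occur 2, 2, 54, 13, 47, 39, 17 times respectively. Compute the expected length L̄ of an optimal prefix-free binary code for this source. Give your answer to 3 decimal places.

Probabilities are the counts divided by 174.
Repeatedly combine the two least-probable nodes; the expected code length is the sum of the merged weights.
merge 1/87 + 1/87 → 2/87
merge 2/87 + 13/174 → 17/174
merge 17/174 + 17/174 → 17/87
merge 17/87 + 13/58 → 73/174
merge 47/174 + 9/29 → 101/174
merge 73/174 + 101/174 → 1
L = 2/87 + 17/174 + 17/87 + 73/174 + 101/174 + 1 = 403/174 ≈ 2.316 bits/symbol.

2.316 bits/symbol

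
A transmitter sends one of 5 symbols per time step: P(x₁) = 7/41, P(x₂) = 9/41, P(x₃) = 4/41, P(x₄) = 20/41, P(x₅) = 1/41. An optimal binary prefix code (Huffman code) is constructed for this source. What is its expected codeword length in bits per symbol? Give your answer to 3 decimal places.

Repeatedly combine the two least-probable nodes; the expected code length is the sum of the merged weights.
merge 1/41 + 4/41 → 5/41
merge 5/41 + 7/41 → 12/41
merge 9/41 + 12/41 → 21/41
merge 20/41 + 21/41 → 1
L = 5/41 + 12/41 + 21/41 + 1 = 79/41 ≈ 1.927 bits/symbol.

1.927 bits/symbol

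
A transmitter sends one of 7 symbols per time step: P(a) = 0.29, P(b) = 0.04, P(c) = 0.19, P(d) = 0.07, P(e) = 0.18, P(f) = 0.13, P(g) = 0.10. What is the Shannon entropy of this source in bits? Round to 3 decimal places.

H = −Σ pᵢ log₂ pᵢ.
−0.29·log₂(0.29) = 0.5179
−0.04·log₂(0.04) = 0.1858
−0.19·log₂(0.19) = 0.4552
−0.07·log₂(0.07) = 0.2686
−0.18·log₂(0.18) = 0.4453
−0.13·log₂(0.13) = 0.3826
−0.10·log₂(0.10) = 0.3322
Sum ≈ 2.5876 → 2.588 bits.

2.588 bits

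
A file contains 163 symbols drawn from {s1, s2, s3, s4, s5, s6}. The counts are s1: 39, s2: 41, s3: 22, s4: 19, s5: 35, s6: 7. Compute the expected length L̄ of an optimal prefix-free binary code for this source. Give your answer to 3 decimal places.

2.454 bits/symbol

Probabilities are the counts divided by 163.
Repeatedly combine the two least-probable nodes; the expected code length is the sum of the merged weights.
merge 7/163 + 19/163 → 26/163
merge 22/163 + 26/163 → 48/163
merge 35/163 + 39/163 → 74/163
merge 41/163 + 48/163 → 89/163
merge 74/163 + 89/163 → 1
L = 26/163 + 48/163 + 74/163 + 89/163 + 1 = 400/163 ≈ 2.454 bits/symbol.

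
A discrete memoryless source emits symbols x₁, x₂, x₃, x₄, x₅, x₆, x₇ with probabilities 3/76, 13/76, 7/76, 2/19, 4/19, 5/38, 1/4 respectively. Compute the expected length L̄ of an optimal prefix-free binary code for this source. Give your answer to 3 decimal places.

Repeatedly combine the two least-probable nodes; the expected code length is the sum of the merged weights.
merge 3/76 + 7/76 → 5/38
merge 2/19 + 5/38 → 9/38
merge 5/38 + 13/76 → 23/76
merge 4/19 + 9/38 → 17/38
merge 1/4 + 23/76 → 21/38
merge 17/38 + 21/38 → 1
L = 5/38 + 9/38 + 23/76 + 17/38 + 21/38 + 1 = 203/76 ≈ 2.671 bits/symbol.

2.671 bits/symbol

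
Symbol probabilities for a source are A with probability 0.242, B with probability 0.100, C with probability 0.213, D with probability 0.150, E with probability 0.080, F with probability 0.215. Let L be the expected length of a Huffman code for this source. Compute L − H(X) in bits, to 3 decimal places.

0.028 bits

Entropy H = −Σ p log₂ p ≈ 2.4816 bits.
Huffman merges: 2/25+1/10→9/50; 3/20+9/50→33/100; 213/1000+43/200→107/250; 121/500+33/100→143/250; 107/250+143/250→1. L = 251/100 ≈ 2.5100.
L − H = 2.5100 − 2.4816 = 0.028 bits.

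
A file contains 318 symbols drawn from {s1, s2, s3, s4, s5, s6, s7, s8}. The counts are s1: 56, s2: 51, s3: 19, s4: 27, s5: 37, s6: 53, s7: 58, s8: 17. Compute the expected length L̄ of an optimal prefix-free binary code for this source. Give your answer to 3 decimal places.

Probabilities are the counts divided by 318.
Repeatedly combine the two least-probable nodes; the expected code length is the sum of the merged weights.
merge 17/318 + 19/318 → 6/53
merge 9/106 + 6/53 → 21/106
merge 37/318 + 17/106 → 44/159
merge 1/6 + 28/159 → 109/318
merge 29/159 + 21/106 → 121/318
merge 44/159 + 109/318 → 197/318
merge 121/318 + 197/318 → 1
L = 6/53 + 21/106 + 44/159 + 109/318 + 121/318 + 197/318 + 1 = 466/159 ≈ 2.931 bits/symbol.

2.931 bits/symbol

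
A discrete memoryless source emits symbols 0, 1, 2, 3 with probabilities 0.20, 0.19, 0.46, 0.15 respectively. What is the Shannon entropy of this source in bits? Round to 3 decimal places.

1.845 bits

H = −Σ pᵢ log₂ pᵢ.
−0.20·log₂(0.20) = 0.4644
−0.19·log₂(0.19) = 0.4552
−0.46·log₂(0.46) = 0.5153
−0.15·log₂(0.15) = 0.4105
Sum ≈ 1.8455 → 1.845 bits.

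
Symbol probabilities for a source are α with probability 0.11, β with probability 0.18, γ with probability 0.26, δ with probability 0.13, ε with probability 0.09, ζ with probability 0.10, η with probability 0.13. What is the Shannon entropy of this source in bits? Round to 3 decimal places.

H = −Σ pᵢ log₂ pᵢ.
−0.11·log₂(0.11) = 0.3503
−0.18·log₂(0.18) = 0.4453
−0.26·log₂(0.26) = 0.5053
−0.13·log₂(0.13) = 0.3826
−0.09·log₂(0.09) = 0.3127
−0.10·log₂(0.10) = 0.3322
−0.13·log₂(0.13) = 0.3826
Sum ≈ 2.7110 → 2.711 bits.

2.711 bits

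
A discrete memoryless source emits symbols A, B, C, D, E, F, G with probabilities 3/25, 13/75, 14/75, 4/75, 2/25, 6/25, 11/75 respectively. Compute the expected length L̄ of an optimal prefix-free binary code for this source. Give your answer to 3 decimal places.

Repeatedly combine the two least-probable nodes; the expected code length is the sum of the merged weights.
merge 4/75 + 2/25 → 2/15
merge 3/25 + 2/15 → 19/75
merge 11/75 + 13/75 → 8/25
merge 14/75 + 6/25 → 32/75
merge 19/75 + 8/25 → 43/75
merge 32/75 + 43/75 → 1
L = 2/15 + 19/75 + 8/25 + 32/75 + 43/75 + 1 = 203/75 ≈ 2.707 bits/symbol.

2.707 bits/symbol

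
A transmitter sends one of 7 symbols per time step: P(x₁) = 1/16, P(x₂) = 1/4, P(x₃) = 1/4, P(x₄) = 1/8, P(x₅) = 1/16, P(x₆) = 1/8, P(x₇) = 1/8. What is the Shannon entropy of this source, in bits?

Each probability is a power of 1/2, so log₂(1/p) is an integer.
H = Σ p·log₂(1/p) = 1/16·4 + 1/4·2 + 1/4·2 + 1/8·3 + 1/16·4 + 1/8·3 + 1/8·3 = 2.625 bits.

2.625 bits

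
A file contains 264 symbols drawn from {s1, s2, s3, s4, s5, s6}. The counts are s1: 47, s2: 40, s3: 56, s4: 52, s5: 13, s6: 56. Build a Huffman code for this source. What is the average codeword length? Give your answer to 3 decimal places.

Probabilities are the counts divided by 264.
Repeatedly combine the two least-probable nodes; the expected code length is the sum of the merged weights.
merge 13/264 + 5/33 → 53/264
merge 47/264 + 13/66 → 3/8
merge 53/264 + 7/33 → 109/264
merge 7/33 + 3/8 → 155/264
merge 109/264 + 155/264 → 1
L = 53/264 + 3/8 + 109/264 + 155/264 + 1 = 85/33 ≈ 2.576 bits/symbol.

2.576 bits/symbol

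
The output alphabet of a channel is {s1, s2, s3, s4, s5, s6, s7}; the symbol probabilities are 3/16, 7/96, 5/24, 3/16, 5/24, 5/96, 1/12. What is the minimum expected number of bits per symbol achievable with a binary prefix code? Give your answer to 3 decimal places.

Repeatedly combine the two least-probable nodes; the expected code length is the sum of the merged weights.
merge 5/96 + 7/96 → 1/8
merge 1/12 + 1/8 → 5/24
merge 3/16 + 3/16 → 3/8
merge 5/24 + 5/24 → 5/12
merge 5/24 + 3/8 → 7/12
merge 5/12 + 7/12 → 1
L = 1/8 + 5/24 + 3/8 + 5/12 + 7/12 + 1 = 65/24 ≈ 2.708 bits/symbol.

2.708 bits/symbol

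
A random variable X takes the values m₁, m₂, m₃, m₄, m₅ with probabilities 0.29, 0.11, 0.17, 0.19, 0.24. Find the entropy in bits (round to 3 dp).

H = −Σ pᵢ log₂ pᵢ.
−0.29·log₂(0.29) = 0.5179
−0.11·log₂(0.11) = 0.3503
−0.17·log₂(0.17) = 0.4346
−0.19·log₂(0.19) = 0.4552
−0.24·log₂(0.24) = 0.4941
Sum ≈ 2.2521 → 2.252 bits.

2.252 bits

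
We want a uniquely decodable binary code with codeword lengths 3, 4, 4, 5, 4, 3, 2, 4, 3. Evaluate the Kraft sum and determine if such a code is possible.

With common denominator 2^5 = 32: Σ 2^(−ℓᵢ) = 4/32 + 2/32 + 2/32 + 1/32 + 2/32 + 4/32 + 8/32 + 2/32 + 4/32 = 29/32 = 0.90625.
Kraft's inequality requires Σ ≤ 1; here Σ = 0.90625 ≤ 1, so such a prefix code exists.

0.90625; yes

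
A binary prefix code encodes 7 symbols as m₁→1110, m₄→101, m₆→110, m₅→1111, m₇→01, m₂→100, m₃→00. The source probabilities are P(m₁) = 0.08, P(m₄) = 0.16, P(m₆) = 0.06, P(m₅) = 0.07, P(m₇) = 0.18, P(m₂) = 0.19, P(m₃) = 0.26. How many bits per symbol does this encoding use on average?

L̄ = Σ pᵢ·ℓᵢ = 0.08·4 + 0.16·3 + 0.06·3 + 0.07·4 + 0.18·2 + 0.19·3 + 0.26·2 = 2.71 bits/symbol.

2.71 bits/symbol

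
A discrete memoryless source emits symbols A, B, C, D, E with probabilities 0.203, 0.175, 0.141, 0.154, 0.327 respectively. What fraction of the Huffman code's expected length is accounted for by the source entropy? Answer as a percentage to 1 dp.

Entropy H = −Σ p log₂ p ≈ 2.2485 bits.
Huffman merges: 141/1000+77/500→59/200; 7/40+203/1000→189/500; 59/200+327/1000→311/500; 189/500+311/500→1. L = 459/200 ≈ 2.2950.
Efficiency = H/L = 2.2485/2.2950 = 98.0%.

98.0%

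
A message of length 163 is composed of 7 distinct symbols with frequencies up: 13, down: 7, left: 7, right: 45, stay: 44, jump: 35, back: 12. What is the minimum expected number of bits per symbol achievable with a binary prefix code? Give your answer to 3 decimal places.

Probabilities are the counts divided by 163.
Repeatedly combine the two least-probable nodes; the expected code length is the sum of the merged weights.
merge 7/163 + 7/163 → 14/163
merge 12/163 + 13/163 → 25/163
merge 14/163 + 25/163 → 39/163
merge 35/163 + 39/163 → 74/163
merge 44/163 + 45/163 → 89/163
merge 74/163 + 89/163 → 1
L = 14/163 + 25/163 + 39/163 + 74/163 + 89/163 + 1 = 404/163 ≈ 2.479 bits/symbol.

2.479 bits/symbol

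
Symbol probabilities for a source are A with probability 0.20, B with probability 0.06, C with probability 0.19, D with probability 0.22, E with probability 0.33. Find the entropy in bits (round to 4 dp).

2.1715 bits

H = −Σ pᵢ log₂ pᵢ.
−0.20·log₂(0.20) = 0.4644
−0.06·log₂(0.06) = 0.2435
−0.19·log₂(0.19) = 0.4552
−0.22·log₂(0.22) = 0.4806
−0.33·log₂(0.33) = 0.5278
Sum ≈ 2.1715 → 2.1715 bits.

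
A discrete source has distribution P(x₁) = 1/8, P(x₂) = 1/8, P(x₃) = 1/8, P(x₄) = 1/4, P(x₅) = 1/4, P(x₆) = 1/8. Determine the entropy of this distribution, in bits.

Each probability is a power of 1/2, so log₂(1/p) is an integer.
H = Σ p·log₂(1/p) = 1/8·3 + 1/8·3 + 1/8·3 + 1/4·2 + 1/4·2 + 1/8·3 = 2.5 bits.

2.5 bits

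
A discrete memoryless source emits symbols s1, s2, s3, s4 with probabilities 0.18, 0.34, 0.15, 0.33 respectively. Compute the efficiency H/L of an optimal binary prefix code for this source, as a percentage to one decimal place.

Entropy H = −Σ p log₂ p ≈ 1.9128 bits.
Huffman merges: 3/20+9/50→33/100; 33/100+33/100→33/50; 17/50+33/50→1. L = 199/100 ≈ 1.9900.
Efficiency = H/L = 1.9128/1.9900 = 96.1%.

96.1%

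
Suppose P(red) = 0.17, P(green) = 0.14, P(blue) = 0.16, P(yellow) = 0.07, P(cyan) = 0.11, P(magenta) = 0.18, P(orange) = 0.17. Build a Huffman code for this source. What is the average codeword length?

2.82 bits/symbol

Repeatedly combine the two least-probable nodes; the expected code length is the sum of the merged weights.
merge 7/100 + 11/100 → 9/50
merge 7/50 + 4/25 → 3/10
merge 17/100 + 17/100 → 17/50
merge 9/50 + 9/50 → 9/25
merge 3/10 + 17/50 → 16/25
merge 9/25 + 16/25 → 1
L = 9/50 + 3/10 + 17/50 + 9/25 + 16/25 + 1 = 141/50 = 2.82 bits/symbol.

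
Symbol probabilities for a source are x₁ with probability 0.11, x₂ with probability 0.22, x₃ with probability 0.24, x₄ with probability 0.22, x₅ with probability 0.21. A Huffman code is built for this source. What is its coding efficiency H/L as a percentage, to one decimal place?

Entropy H = −Σ p log₂ p ≈ 2.2784 bits.
Huffman merges: 11/100+21/100→8/25; 11/50+11/50→11/25; 6/25+8/25→14/25; 11/25+14/25→1. L = 58/25 ≈ 2.3200.
Efficiency = H/L = 2.2784/2.3200 = 98.2%.

98.2%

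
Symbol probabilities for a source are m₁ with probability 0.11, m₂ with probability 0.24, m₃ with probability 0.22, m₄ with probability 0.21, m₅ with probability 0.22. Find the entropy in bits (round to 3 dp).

H = −Σ pᵢ log₂ pᵢ.
−0.11·log₂(0.11) = 0.3503
−0.24·log₂(0.24) = 0.4941
−0.22·log₂(0.22) = 0.4806
−0.21·log₂(0.21) = 0.4728
−0.22·log₂(0.22) = 0.4806
Sum ≈ 2.2784 → 2.278 bits.

2.278 bits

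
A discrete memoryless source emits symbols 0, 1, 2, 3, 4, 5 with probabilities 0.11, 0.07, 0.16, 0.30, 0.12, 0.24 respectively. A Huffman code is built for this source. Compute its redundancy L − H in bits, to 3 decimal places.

0.036 bits

Entropy H = −Σ p log₂ p ≈ 2.4242 bits.
Huffman merges: 7/100+11/100→9/50; 3/25+4/25→7/25; 9/50+6/25→21/50; 7/25+3/10→29/50; 21/50+29/50→1. L = 123/50 ≈ 2.4600.
L − H = 2.4600 − 2.4242 = 0.036 bits.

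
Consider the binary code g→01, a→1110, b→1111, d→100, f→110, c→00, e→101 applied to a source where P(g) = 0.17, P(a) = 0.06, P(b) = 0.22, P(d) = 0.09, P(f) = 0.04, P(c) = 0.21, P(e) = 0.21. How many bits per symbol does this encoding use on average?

L̄ = Σ pᵢ·ℓᵢ = 0.17·2 + 0.06·4 + 0.22·4 + 0.09·3 + 0.04·3 + 0.21·2 + 0.21·3 = 2.9 bits/symbol.

2.9 bits/symbol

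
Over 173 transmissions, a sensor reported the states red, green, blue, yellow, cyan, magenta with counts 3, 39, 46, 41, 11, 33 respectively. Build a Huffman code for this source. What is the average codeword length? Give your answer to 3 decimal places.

2.353 bits/symbol

Probabilities are the counts divided by 173.
Repeatedly combine the two least-probable nodes; the expected code length is the sum of the merged weights.
merge 3/173 + 11/173 → 14/173
merge 14/173 + 33/173 → 47/173
merge 39/173 + 41/173 → 80/173
merge 46/173 + 47/173 → 93/173
merge 80/173 + 93/173 → 1
L = 14/173 + 47/173 + 80/173 + 93/173 + 1 = 407/173 ≈ 2.353 bits/symbol.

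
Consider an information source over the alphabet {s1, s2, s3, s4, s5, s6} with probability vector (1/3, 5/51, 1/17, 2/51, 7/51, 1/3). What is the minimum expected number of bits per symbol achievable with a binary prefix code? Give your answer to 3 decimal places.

2.294 bits/symbol

Repeatedly combine the two least-probable nodes; the expected code length is the sum of the merged weights.
merge 2/51 + 1/17 → 5/51
merge 5/51 + 5/51 → 10/51
merge 7/51 + 10/51 → 1/3
merge 1/3 + 1/3 → 2/3
merge 1/3 + 2/3 → 1
L = 5/51 + 10/51 + 1/3 + 2/3 + 1 = 39/17 ≈ 2.294 bits/symbol.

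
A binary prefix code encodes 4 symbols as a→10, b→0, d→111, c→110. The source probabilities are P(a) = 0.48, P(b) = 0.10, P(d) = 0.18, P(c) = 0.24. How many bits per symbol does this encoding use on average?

2.32 bits/symbol

L̄ = Σ pᵢ·ℓᵢ = 0.48·2 + 0.10·1 + 0.18·3 + 0.24·3 = 2.32 bits/symbol.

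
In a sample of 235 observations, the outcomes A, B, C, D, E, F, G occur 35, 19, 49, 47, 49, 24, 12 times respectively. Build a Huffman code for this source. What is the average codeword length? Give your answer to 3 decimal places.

2.715 bits/symbol

Probabilities are the counts divided by 235.
Repeatedly combine the two least-probable nodes; the expected code length is the sum of the merged weights.
merge 12/235 + 19/235 → 31/235
merge 24/235 + 31/235 → 11/47
merge 7/47 + 1/5 → 82/235
merge 49/235 + 49/235 → 98/235
merge 11/47 + 82/235 → 137/235
merge 98/235 + 137/235 → 1
L = 31/235 + 11/47 + 82/235 + 98/235 + 137/235 + 1 = 638/235 ≈ 2.715 bits/symbol.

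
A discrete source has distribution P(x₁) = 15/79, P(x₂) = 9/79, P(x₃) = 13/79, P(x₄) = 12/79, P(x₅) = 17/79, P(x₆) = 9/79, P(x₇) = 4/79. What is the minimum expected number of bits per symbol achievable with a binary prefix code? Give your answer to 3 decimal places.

2.759 bits/symbol

Repeatedly combine the two least-probable nodes; the expected code length is the sum of the merged weights.
merge 4/79 + 9/79 → 13/79
merge 9/79 + 12/79 → 21/79
merge 13/79 + 13/79 → 26/79
merge 15/79 + 17/79 → 32/79
merge 21/79 + 26/79 → 47/79
merge 32/79 + 47/79 → 1
L = 13/79 + 21/79 + 26/79 + 32/79 + 47/79 + 1 = 218/79 ≈ 2.759 bits/symbol.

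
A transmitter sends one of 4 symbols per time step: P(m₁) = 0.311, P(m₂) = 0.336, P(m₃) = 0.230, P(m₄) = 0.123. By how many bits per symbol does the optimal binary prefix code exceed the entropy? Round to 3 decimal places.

0.088 bits

Entropy H = −Σ p log₂ p ≈ 1.9123 bits.
Huffman merges: 123/1000+23/100→353/1000; 311/1000+42/125→647/1000; 353/1000+647/1000→1. L = 2 ≈ 2.0000.
L − H = 2.0000 − 1.9123 = 0.088 bits.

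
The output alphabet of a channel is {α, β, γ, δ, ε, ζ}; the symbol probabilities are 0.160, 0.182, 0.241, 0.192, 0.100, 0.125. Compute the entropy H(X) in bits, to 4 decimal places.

H = −Σ pᵢ log₂ pᵢ.
−0.160·log₂(0.160) = 0.4230
−0.182·log₂(0.182) = 0.4474
−0.241·log₂(0.241) = 0.4947
−0.192·log₂(0.192) = 0.4571
−0.100·log₂(0.100) = 0.3322
−0.125·log₂(0.125) = 0.3750
Sum ≈ 2.5294 → 2.5294 bits.

2.5294 bits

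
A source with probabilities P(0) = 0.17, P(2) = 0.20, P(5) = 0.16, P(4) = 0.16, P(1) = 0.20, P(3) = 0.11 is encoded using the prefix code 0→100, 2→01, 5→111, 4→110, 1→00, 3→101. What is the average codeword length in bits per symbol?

2.6 bits/symbol

L̄ = Σ pᵢ·ℓᵢ = 0.17·3 + 0.20·2 + 0.16·3 + 0.16·3 + 0.20·2 + 0.11·3 = 2.6 bits/symbol.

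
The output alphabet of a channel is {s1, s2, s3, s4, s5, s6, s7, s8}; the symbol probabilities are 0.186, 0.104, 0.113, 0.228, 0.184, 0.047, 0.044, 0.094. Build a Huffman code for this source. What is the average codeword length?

Repeatedly combine the two least-probable nodes; the expected code length is the sum of the merged weights.
merge 11/250 + 47/1000 → 91/1000
merge 91/1000 + 47/500 → 37/200
merge 13/125 + 113/1000 → 217/1000
merge 23/125 + 37/200 → 369/1000
merge 93/500 + 217/1000 → 403/1000
merge 57/250 + 369/1000 → 597/1000
merge 403/1000 + 597/1000 → 1
L = 91/1000 + 37/200 + 217/1000 + 369/1000 + 403/1000 + 597/1000 + 1 = 1431/500 = 2.862 bits/symbol.

2.862 bits/symbol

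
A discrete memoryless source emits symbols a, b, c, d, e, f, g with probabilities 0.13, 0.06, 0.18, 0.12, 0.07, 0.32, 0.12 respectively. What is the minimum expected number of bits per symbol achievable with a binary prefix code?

Repeatedly combine the two least-probable nodes; the expected code length is the sum of the merged weights.
merge 3/50 + 7/100 → 13/100
merge 3/25 + 3/25 → 6/25
merge 13/100 + 13/100 → 13/50
merge 9/50 + 6/25 → 21/50
merge 13/50 + 8/25 → 29/50
merge 21/50 + 29/50 → 1
L = 13/100 + 6/25 + 13/50 + 21/50 + 29/50 + 1 = 263/100 = 2.63 bits/symbol.

2.63 bits/symbol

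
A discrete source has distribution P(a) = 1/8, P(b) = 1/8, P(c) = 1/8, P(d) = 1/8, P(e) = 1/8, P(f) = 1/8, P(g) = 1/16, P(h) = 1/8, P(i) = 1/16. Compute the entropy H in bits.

Each probability is a power of 1/2, so log₂(1/p) is an integer.
H = Σ p·log₂(1/p) = 1/8·3 + 1/8·3 + 1/8·3 + 1/8·3 + 1/8·3 + 1/8·3 + 1/16·4 + 1/8·3 + 1/16·4 = 3.125 bits.

3.125 bits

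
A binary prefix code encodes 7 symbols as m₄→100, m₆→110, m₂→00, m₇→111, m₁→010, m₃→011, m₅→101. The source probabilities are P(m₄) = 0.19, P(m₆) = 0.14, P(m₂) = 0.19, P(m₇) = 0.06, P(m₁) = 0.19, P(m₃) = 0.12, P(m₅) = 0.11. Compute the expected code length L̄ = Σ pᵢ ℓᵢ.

L̄ = Σ pᵢ·ℓᵢ = 0.19·3 + 0.14·3 + 0.19·2 + 0.06·3 + 0.19·3 + 0.12·3 + 0.11·3 = 2.81 bits/symbol.

2.81 bits/symbol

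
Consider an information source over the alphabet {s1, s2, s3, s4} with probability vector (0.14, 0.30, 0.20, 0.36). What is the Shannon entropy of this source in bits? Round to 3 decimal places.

1.913 bits

H = −Σ pᵢ log₂ pᵢ.
−0.14·log₂(0.14) = 0.3971
−0.30·log₂(0.30) = 0.5211
−0.20·log₂(0.20) = 0.4644
−0.36·log₂(0.36) = 0.5306
Sum ≈ 1.9132 → 1.913 bits.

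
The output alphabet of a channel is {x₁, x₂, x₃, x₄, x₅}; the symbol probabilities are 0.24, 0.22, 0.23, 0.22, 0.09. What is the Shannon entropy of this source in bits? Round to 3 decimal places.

2.256 bits

H = −Σ pᵢ log₂ pᵢ.
−0.24·log₂(0.24) = 0.4941
−0.22·log₂(0.22) = 0.4806
−0.23·log₂(0.23) = 0.4877
−0.22·log₂(0.22) = 0.4806
−0.09·log₂(0.09) = 0.3127
Sum ≈ 2.2556 → 2.256 bits.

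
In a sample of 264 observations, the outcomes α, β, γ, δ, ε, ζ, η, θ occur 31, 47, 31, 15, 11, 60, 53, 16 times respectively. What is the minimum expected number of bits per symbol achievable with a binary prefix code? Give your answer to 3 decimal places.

2.830 bits/symbol

Probabilities are the counts divided by 264.
Repeatedly combine the two least-probable nodes; the expected code length is the sum of the merged weights.
merge 1/24 + 5/88 → 13/132
merge 2/33 + 13/132 → 7/44
merge 31/264 + 31/264 → 31/132
merge 7/44 + 47/264 → 89/264
merge 53/264 + 5/22 → 113/264
merge 31/132 + 89/264 → 151/264
merge 113/264 + 151/264 → 1
L = 13/132 + 7/44 + 31/132 + 89/264 + 113/264 + 151/264 + 1 = 249/88 ≈ 2.830 bits/symbol.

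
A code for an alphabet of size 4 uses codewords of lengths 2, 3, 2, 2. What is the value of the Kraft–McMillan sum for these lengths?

0.875

With common denominator 2^3 = 8: Σ 2^(−ℓᵢ) = 2/8 + 1/8 + 2/8 + 2/8 = 7/8 = 0.875.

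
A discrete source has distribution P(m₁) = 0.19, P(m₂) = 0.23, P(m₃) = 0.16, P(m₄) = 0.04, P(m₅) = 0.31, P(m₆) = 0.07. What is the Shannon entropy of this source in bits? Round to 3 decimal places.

H = −Σ pᵢ log₂ pᵢ.
−0.19·log₂(0.19) = 0.4552
−0.23·log₂(0.23) = 0.4877
−0.16·log₂(0.16) = 0.4230
−0.04·log₂(0.04) = 0.1858
−0.31·log₂(0.31) = 0.5238
−0.07·log₂(0.07) = 0.2686
Sum ≈ 2.3440 → 2.344 bits.

2.344 bits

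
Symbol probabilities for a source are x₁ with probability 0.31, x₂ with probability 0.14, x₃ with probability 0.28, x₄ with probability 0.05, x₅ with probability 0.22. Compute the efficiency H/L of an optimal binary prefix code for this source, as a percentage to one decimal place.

97.3%

Entropy H = −Σ p log₂ p ≈ 2.1318 bits.
Huffman merges: 1/20+7/50→19/100; 19/100+11/50→41/100; 7/25+31/100→59/100; 41/100+59/100→1. L = 219/100 ≈ 2.1900.
Efficiency = H/L = 2.1318/2.1900 = 97.3%.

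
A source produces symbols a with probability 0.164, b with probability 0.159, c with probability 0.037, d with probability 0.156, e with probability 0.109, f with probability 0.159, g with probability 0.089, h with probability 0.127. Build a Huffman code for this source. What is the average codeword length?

Repeatedly combine the two least-probable nodes; the expected code length is the sum of the merged weights.
merge 37/1000 + 89/1000 → 63/500
merge 109/1000 + 63/500 → 47/200
merge 127/1000 + 39/250 → 283/1000
merge 159/1000 + 159/1000 → 159/500
merge 41/250 + 47/200 → 399/1000
merge 283/1000 + 159/500 → 601/1000
merge 399/1000 + 601/1000 → 1
L = 63/500 + 47/200 + 283/1000 + 159/500 + 399/1000 + 601/1000 + 1 = 1481/500 = 2.962 bits/symbol.

2.962 bits/symbol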